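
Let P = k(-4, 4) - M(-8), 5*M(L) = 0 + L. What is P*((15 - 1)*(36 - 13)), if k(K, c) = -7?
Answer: -8694/5 ≈ -1738.8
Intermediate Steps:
M(L) = L/5 (M(L) = (0 + L)/5 = L/5)
P = -27/5 (P = -7 - (-8)/5 = -7 - 1*(-8/5) = -7 + 8/5 = -27/5 ≈ -5.4000)
P*((15 - 1)*(36 - 13)) = -27*(15 - 1)*(36 - 13)/5 = -378*23/5 = -27/5*322 = -8694/5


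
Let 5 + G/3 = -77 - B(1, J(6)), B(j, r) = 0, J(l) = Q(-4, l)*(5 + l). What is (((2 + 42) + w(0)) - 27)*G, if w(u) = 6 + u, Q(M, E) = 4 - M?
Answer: -5658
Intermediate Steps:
J(l) = 40 + 8*l (J(l) = (4 - 1*(-4))*(5 + l) = (4 + 4)*(5 + l) = 8*(5 + l) = 40 + 8*l)
G = -246 (G = -15 + 3*(-77 - 1*0) = -15 + 3*(-77 + 0) = -15 + 3*(-77) = -15 - 231 = -246)
(((2 + 42) + w(0)) - 27)*G = (((2 + 42) + (6 + 0)) - 27)*(-246) = ((44 + 6) - 27)*(-246) = (50 - 27)*(-246) = 23*(-246) = -5658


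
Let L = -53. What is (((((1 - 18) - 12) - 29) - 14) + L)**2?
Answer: 15625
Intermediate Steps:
(((((1 - 18) - 12) - 29) - 14) + L)**2 = (((((1 - 18) - 12) - 29) - 14) - 53)**2 = ((((-17 - 12) - 29) - 14) - 53)**2 = (((-29 - 29) - 14) - 53)**2 = ((-58 - 14) - 53)**2 = (-72 - 53)**2 = (-125)**2 = 15625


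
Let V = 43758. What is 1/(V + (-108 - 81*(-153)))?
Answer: 1/56043 ≈ 1.7843e-5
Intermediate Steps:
1/(V + (-108 - 81*(-153))) = 1/(43758 + (-108 - 81*(-153))) = 1/(43758 + (-108 + 12393)) = 1/(43758 + 12285) = 1/56043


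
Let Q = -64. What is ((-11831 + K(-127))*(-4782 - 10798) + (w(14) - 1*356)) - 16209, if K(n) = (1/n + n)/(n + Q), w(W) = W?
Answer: 4470566770853/24257 ≈ 1.8430e+8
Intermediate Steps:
K(n) = (n + 1/n)/(-64 + n) (K(n) = (1/n + n)/(n - 64) = (n + 1/n)/(-64 + n))
((-11831 + K(-127))*(-4782 - 10798) + (w(14) - 1*356)) - 16209 = ((-11831 + (1 + (-127)²)/((-127)*(-64 - 127)))*(-4782 - 10798) + (14 - 1*356)) - 16209 = ((-11831 - 1/127*(1 + 16129)/(-191))*(-15580) + (14 - 356)) - 16209 = ((-11831 - 1/127*(-1/191)*16130)*(-15580) - 342) - 16209 = ((-11831 + 16130/24257)*(-15580) - 342) - 16209 = (-286968437/24257*(-15580) - 342) - 16209 = (4470968248460/24257 - 342) - 16209 = 4470959952566/24257 - 16209 = 4470566770853/24257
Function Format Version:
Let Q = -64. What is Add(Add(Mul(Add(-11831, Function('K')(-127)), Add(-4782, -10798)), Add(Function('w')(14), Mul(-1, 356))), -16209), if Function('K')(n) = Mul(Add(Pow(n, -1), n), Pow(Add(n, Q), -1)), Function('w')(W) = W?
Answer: Rational(4470566770853, 24257) ≈ 1.8430e+8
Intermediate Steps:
Function('K')(n) = Mul(Pow(Add(-64, n), -1), Add(n, Pow(n, -1))) (Function('K')(n) = Mul(Add(Pow(n, -1), n), Pow(Add(n, -64), -1)) = Mul(Add(n, Pow(n, -1)), Pow(Add(-64, n), -1)) = Mul(Pow(Add(-64, n), -1), Add(n, Pow(n, -1))))
Add(Add(Mul(Add(-11831, Function('K')(-127)), Add(-4782, -10798)), Add(Function('w')(14), Mul(-1, 356))), -16209) = Add(Add(Mul(Add(-11831, Mul(Pow(-127, -1), Pow(Add(-64, -127), -1), Add(1, Pow(-127, 2)))), Add(-4782, -10798)), Add(14, Mul(-1, 356))), -16209) = Add(Add(Mul(Add(-11831, Mul(Rational(-1, 127), Pow(-191, -1), Add(1, 16129))), -15580), Add(14, -356)), -16209) = Add(Add(Mul(Add(-11831, Mul(Rational(-1, 127), Rational(-1, 191), 16130)), -15580), -342), -16209) = Add(Add(Mul(Add(-11831, Rational(16130, 24257)), -15580), -342), -16209) = Add(Add(Mul(Rational(-286968437, 24257), -15580), -342), -16209) = Add(Add(Rational(4470968248460, 24257), -342), -16209) = Add(Rational(4470959952566, 24257), -16209) = Rational(4470566770853, 24257)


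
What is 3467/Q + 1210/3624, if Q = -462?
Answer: -333483/46508 ≈ -7.1704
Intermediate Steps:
3467/Q + 1210/3624 = 3467/(-462) + 1210/3624 = 3467*(-1/462) + 1210*(1/3624) = -3467/462 + 605/1812 = -333483/46508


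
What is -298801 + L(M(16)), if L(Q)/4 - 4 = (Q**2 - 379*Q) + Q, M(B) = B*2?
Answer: -343073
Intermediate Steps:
M(B) = 2*B
L(Q) = 16 - 1512*Q + 4*Q**2 (L(Q) = 16 + 4*((Q**2 - 379*Q) + Q) = 16 + 4*(Q**2 - 378*Q) = 16 + (-1512*Q + 4*Q**2) = 16 - 1512*Q + 4*Q**2)
-298801 + L(M(16)) = -298801 + (16 - 3024*16 + 4*(2*16)**2) = -298801 + (16 - 1512*32 + 4*32**2) = -298801 + (16 - 48384 + 4*1024) = -298801 + (16 - 48384 + 4096) = -298801 - 44272 = -343073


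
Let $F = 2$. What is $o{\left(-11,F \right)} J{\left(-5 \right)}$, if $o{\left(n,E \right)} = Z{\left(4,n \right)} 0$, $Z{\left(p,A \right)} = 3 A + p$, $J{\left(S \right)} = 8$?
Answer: $0$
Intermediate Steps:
$Z{\left(p,A \right)} = p + 3 A$
$o{\left(n,E \right)} = 0$ ($o{\left(n,E \right)} = \left(4 + 3 n\right) 0 = 0$)
$o{\left(-11,F \right)} J{\left(-5 \right)} = 0 \cdot 8 = 0$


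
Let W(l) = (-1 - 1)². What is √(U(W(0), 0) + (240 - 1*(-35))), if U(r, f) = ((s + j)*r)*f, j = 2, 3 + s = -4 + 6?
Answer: 5*√11 ≈ 16.583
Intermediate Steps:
s = -1 (s = -3 + (-4 + 6) = -3 + 2 = -1)
W(l) = 4 (W(l) = (-2)² = 4)
U(r, f) = f*r (U(r, f) = ((-1 + 2)*r)*f = (1*r)*f = r*f = f*r)
√(U(W(0), 0) + (240 - 1*(-35))) = √(0*4 + (240 - 1*(-35))) = √(0 + (240 + 35)) = √(0 + 275) = √275 = 5*√11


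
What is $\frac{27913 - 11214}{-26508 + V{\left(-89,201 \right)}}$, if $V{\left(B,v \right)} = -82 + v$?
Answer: $- \frac{16699}{26389} \approx -0.6328$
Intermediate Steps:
$\frac{27913 - 11214}{-26508 + V{\left(-89,201 \right)}} = \frac{27913 - 11214}{-26508 + \left(-82 + 201\right)} = \frac{16699}{-26508 + 119} = \frac{16699}{-26389} = 16699 \left(- \frac{1}{26389}\right) = - \frac{16699}{26389}$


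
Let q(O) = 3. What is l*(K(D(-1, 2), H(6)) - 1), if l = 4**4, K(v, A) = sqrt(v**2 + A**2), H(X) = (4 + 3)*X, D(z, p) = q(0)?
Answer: -256 + 768*sqrt(197) ≈ 10523.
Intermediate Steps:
D(z, p) = 3
H(X) = 7*X
K(v, A) = sqrt(A**2 + v**2)
l = 256
l*(K(D(-1, 2), H(6)) - 1) = 256*(sqrt((7*6)**2 + 3**2) - 1) = 256*(sqrt(42**2 + 9) - 1) = 256*(sqrt(1764 + 9) - 1) = 256*(sqrt(1773) - 1) = 256*(3*sqrt(197) - 1) = 256*(-1 + 3*sqrt(197)) = -256 + 768*sqrt(197)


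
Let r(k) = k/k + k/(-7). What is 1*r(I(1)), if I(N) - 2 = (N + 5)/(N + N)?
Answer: 2/7 ≈ 0.28571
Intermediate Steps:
I(N) = 2 + (5 + N)/(2*N) (I(N) = 2 + (N + 5)/(N + N) = 2 + (5 + N)/((2*N)) = 2 + (5 + N)*(1/(2*N)) = 2 + (5 + N)/(2*N))
r(k) = 1 - k/7 (r(k) = 1 + k*(-⅐) = 1 - k/7)
1*r(I(1)) = 1*(1 - 5*(1 + 1)/(14*1)) = 1*(1 - 5*2/14) = 1*(1 - ⅐*5) = 1*(1 - 5/7) = 1*(2/7) = 2/7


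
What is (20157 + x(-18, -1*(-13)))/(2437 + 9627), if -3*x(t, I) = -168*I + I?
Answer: 31321/18096 ≈ 1.7308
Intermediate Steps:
x(t, I) = 167*I/3 (x(t, I) = -(-168*I + I)/3 = -(-167)*I/3 = 167*I/3)
(20157 + x(-18, -1*(-13)))/(2437 + 9627) = (20157 + 167*(-1*(-13))/3)/(2437 + 9627) = (20157 + (167/3)*13)/12064 = (20157 + 2171/3)*(1/12064) = (62642/3)*(1/12064) = 31321/18096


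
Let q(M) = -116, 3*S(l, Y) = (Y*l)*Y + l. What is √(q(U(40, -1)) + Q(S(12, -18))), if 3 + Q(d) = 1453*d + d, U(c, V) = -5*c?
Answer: 3*√210009 ≈ 1374.8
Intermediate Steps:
S(l, Y) = l/3 + l*Y²/3 (S(l, Y) = ((Y*l)*Y + l)/3 = (l*Y² + l)/3 = (l + l*Y²)/3 = l/3 + l*Y²/3)
Q(d) = -3 + 1454*d (Q(d) = -3 + (1453*d + d) = -3 + 1454*d)
√(q(U(40, -1)) + Q(S(12, -18))) = √(-116 + (-3 + 1454*((⅓)*12*(1 + (-18)²)))) = √(-116 + (-3 + 1454*((⅓)*12*(1 + 324)))) = √(-116 + (-3 + 1454*((⅓)*12*325))) = √(-116 + (-3 + 1454*1300)) = √(-116 + (-3 + 1890200)) = √(-116 + 1890197) = √1890081 = 3*√210009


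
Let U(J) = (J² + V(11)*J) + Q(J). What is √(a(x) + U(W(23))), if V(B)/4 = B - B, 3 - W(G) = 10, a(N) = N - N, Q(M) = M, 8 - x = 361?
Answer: √42 ≈ 6.4807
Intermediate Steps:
x = -353 (x = 8 - 1*361 = 8 - 361 = -353)
a(N) = 0
W(G) = -7 (W(G) = 3 - 1*10 = 3 - 10 = -7)
V(B) = 0 (V(B) = 4*(B - B) = 4*0 = 0)
U(J) = J + J² (U(J) = (J² + 0*J) + J = (J² + 0) + J = J² + J = J + J²)
√(a(x) + U(W(23))) = √(0 - 7*(1 - 7)) = √(0 - 7*(-6)) = √(0 + 42) = √42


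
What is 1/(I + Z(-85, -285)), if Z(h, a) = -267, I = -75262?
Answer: -1/75529 ≈ -1.3240e-5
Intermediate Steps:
1/(I + Z(-85, -285)) = 1/(-75262 - 267) = 1/(-75529) = -1/75529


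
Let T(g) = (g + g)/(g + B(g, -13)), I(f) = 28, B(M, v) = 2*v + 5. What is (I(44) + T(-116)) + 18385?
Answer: 2522813/137 ≈ 18415.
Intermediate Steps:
B(M, v) = 5 + 2*v
T(g) = 2*g/(-21 + g) (T(g) = (g + g)/(g + (5 + 2*(-13))) = (2*g)/(g + (5 - 26)) = (2*g)/(g - 21) = (2*g)/(-21 + g) = 2*g/(-21 + g))
(I(44) + T(-116)) + 18385 = (28 + 2*(-116)/(-21 - 116)) + 18385 = (28 + 2*(-116)/(-137)) + 18385 = (28 + 2*(-116)*(-1/137)) + 18385 = (28 + 232/137) + 18385 = 4068/137 + 18385 = 2522813/137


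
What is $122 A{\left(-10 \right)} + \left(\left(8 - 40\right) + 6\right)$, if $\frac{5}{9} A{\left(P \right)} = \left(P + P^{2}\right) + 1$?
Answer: $\frac{99788}{5} \approx 19958.0$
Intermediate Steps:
$A{\left(P \right)} = \frac{9}{5} + \frac{9 P}{5} + \frac{9 P^{2}}{5}$ ($A{\left(P \right)} = \frac{9 \left(\left(P + P^{2}\right) + 1\right)}{5} = \frac{9 \left(1 + P + P^{2}\right)}{5} = \frac{9}{5} + \frac{9 P}{5} + \frac{9 P^{2}}{5}$)
$122 A{\left(-10 \right)} + \left(\left(8 - 40\right) + 6\right) = 122 \left(\frac{9}{5} + \frac{9}{5} \left(-10\right) + \frac{9 \left(-10\right)^{2}}{5}\right) + \left(\left(8 - 40\right) + 6\right) = 122 \left(\frac{9}{5} - 18 + \frac{9}{5} \cdot 100\right) + \left(-32 + 6\right) = 122 \left(\frac{9}{5} - 18 + 180\right) - 26 = 122 \cdot \frac{819}{5} - 26 = \frac{99918}{5} - 26 = \frac{99788}{5}$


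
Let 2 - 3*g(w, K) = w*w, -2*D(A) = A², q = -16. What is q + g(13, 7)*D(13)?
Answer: 28127/6 ≈ 4687.8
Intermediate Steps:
D(A) = -A²/2
g(w, K) = ⅔ - w²/3 (g(w, K) = ⅔ - w*w/3 = ⅔ - w²/3)
q + g(13, 7)*D(13) = -16 + (⅔ - ⅓*13²)*(-½*13²) = -16 + (⅔ - ⅓*169)*(-½*169) = -16 + (⅔ - 169/3)*(-169/2) = -16 - 167/3*(-169/2) = -16 + 28223/6 = 28127/6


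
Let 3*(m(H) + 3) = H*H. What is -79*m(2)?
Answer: 395/3 ≈ 131.67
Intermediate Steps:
m(H) = -3 + H²/3 (m(H) = -3 + (H*H)/3 = -3 + H²/3)
-79*m(2) = -79*(-3 + (⅓)*2²) = -79*(-3 + (⅓)*4) = -79*(-3 + 4/3) = -79*(-5)/3 = -1*(-395/3) = 395/3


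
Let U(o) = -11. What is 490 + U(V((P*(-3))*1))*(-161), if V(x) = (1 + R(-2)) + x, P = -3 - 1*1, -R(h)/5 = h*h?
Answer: 2261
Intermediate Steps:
R(h) = -5*h² (R(h) = -5*h*h = -5*h²)
P = -4 (P = -3 - 1 = -4)
V(x) = -19 + x (V(x) = (1 - 5*(-2)²) + x = (1 - 5*4) + x = (1 - 20) + x = -19 + x)
490 + U(V((P*(-3))*1))*(-161) = 490 - 11*(-161) = 490 + 1771 = 2261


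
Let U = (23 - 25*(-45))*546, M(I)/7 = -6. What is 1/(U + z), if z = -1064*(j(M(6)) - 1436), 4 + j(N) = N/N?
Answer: 1/2157904 ≈ 4.6341e-7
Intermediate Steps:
M(I) = -42 (M(I) = 7*(-6) = -42)
j(N) = -3 (j(N) = -4 + N/N = -4 + 1 = -3)
U = 626808 (U = (23 + 1125)*546 = 1148*546 = 626808)
z = 1531096 (z = -1064*(-3 - 1436) = -1064*(-1439) = 1531096)
1/(U + z) = 1/(626808 + 1531096) = 1/2157904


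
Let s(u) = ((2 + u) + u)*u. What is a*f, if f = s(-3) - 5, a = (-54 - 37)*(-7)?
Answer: 4459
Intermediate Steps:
a = 637 (a = -91*(-7) = 637)
s(u) = u*(2 + 2*u) (s(u) = (2 + 2*u)*u = u*(2 + 2*u))
f = 7 (f = 2*(-3)*(1 - 3) - 5 = 2*(-3)*(-2) - 5 = 12 - 5 = 7)
a*f = 637*7 = 4459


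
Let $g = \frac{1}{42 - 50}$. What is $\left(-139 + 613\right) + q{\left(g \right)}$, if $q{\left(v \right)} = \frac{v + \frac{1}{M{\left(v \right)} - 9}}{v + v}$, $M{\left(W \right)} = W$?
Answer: $\frac{69341}{146} \approx 474.94$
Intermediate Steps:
$g = - \frac{1}{8}$ ($g = \frac{1}{-8} = - \frac{1}{8} \approx -0.125$)
$q{\left(v \right)} = \frac{v + \frac{1}{-9 + v}}{2 v}$ ($q{\left(v \right)} = \frac{v + \frac{1}{v - 9}}{v + v} = \frac{v + \frac{1}{-9 + v}}{2 v}$)
$\left(-139 + 613\right) + q{\left(g \right)} = \left(-139 + 613\right) + \frac{1 + \left(- \frac{1}{8}\right)^{2} - - \frac{9}{8}}{2 \left(- \frac{1}{8}\right) \left(-9 - \frac{1}{8}\right)} = 474 + \frac{1}{2} \left(-8\right) \frac{1}{- \frac{73}{8}} \left(1 + \frac{1}{64} + \frac{9}{8}\right) = 474 + \frac{1}{2} \left(-8\right) \left(- \frac{8}{73}\right) \frac{137}{64} = 474 + \frac{137}{146} = \frac{69341}{146}$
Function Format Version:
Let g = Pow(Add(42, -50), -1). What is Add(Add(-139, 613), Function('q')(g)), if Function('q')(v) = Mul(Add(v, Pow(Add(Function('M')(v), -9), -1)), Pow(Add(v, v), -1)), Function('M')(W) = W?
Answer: Rational(69341, 146) ≈ 474.94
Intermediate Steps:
g = Rational(-1, 8) (g = Pow(-8, -1) = Rational(-1, 8) ≈ -0.12500)
Function('q')(v) = Mul(Rational(1, 2), Pow(v, -1), Add(v, Pow(Add(-9, v), -1))) (Function('q')(v) = Mul(Add(v, Pow(Add(v, -9), -1)), Pow(Add(v, v), -1)) = Mul(Add(v, Pow(Add(-9, v), -1)), Pow(Mul(2, v), -1)) = Mul(Add(v, Pow(Add(-9, v), -1)), Mul(Rational(1, 2), Pow(v, -1))) = Mul(Rational(1, 2), Pow(v, -1), Add(v, Pow(Add(-9, v), -1))))
Add(Add(-139, 613), Function('q')(g)) = Add(Add(-139, 613), Mul(Rational(1, 2), Pow(Rational(-1, 8), -1), Pow(Add(-9, Rational(-1, 8)), -1), Add(1, Pow(Rational(-1, 8), 2), Mul(-9, Rational(-1, 8))))) = Add(474, Mul(Rational(1, 2), -8, Pow(Rational(-73, 8), -1), Add(1, Rational(1, 64), Rational(9, 8)))) = Add(474, Mul(Rational(1, 2), -8, Rational(-8, 73), Rational(137, 64))) = Add(474, Rational(137, 146)) = Rational(69341, 146)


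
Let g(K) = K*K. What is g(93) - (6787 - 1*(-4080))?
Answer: -2218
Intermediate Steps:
g(K) = K**2
g(93) - (6787 - 1*(-4080)) = 93**2 - (6787 - 1*(-4080)) = 8649 - (6787 + 4080) = 8649 - 1*10867 = 8649 - 10867 = -2218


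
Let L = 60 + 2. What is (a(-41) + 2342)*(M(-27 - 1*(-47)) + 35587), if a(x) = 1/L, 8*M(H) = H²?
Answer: 5174670585/62 ≈ 8.3462e+7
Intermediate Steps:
L = 62
M(H) = H²/8
a(x) = 1/62
(a(-41) + 2342)*(M(-27 - 1*(-47)) + 35587) = (1/62 + 2342)*((-27 - 1*(-47))²/8 + 35587) = 145205*((-27 + 47)²/8 + 35587)/62 = 145205*((⅛)*20² + 35587)/62 = 145205*((⅛)*400 + 35587)/62 = 145205*(50 + 35587)/62 = (145205/62)*35637 = 5174670585/62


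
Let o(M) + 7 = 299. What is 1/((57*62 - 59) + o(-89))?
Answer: 1/3767 ≈ 0.00026546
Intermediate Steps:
o(M) = 292 (o(M) = -7 + 299 = 292)
1/((57*62 - 59) + o(-89)) = 1/((57*62 - 59) + 292) = 1/((3534 - 59) + 292) = 1/(3475 + 292) = 1/3767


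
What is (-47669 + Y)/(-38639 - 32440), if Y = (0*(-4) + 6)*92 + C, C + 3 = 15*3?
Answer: 47075/71079 ≈ 0.66229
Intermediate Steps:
C = 42 (C = -3 + 15*3 = -3 + 45 = 42)
Y = 594 (Y = (0*(-4) + 6)*92 + 42 = (0 + 6)*92 + 42 = 6*92 + 42 = 552 + 42 = 594)
(-47669 + Y)/(-38639 - 32440) = (-47669 + 594)/(-38639 - 32440) = -47075/(-71079) = -47075*(-1/71079) = 47075/71079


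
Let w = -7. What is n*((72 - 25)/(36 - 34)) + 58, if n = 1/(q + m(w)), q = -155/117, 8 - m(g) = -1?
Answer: 109667/1796 ≈ 61.062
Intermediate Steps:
m(g) = 9 (m(g) = 8 - 1*(-1) = 8 + 1 = 9)
q = -155/117 (q = -155*1/117 = -155/117 ≈ -1.3248)
n = 117/898 (n = 1/(-155/117 + 9) = 1/(898/117) = 117/898 ≈ 0.13029)
n*((72 - 25)/(36 - 34)) + 58 = 117*((72 - 25)/(36 - 34))/898 + 58 = 117*(47/2)/898 + 58 = 117*(47*(1/2))/898 + 58 = (117/898)*(47/2) + 58 = 5499/1796 + 58 = 109667/1796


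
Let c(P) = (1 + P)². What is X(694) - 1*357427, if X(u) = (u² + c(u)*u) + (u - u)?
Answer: 335343559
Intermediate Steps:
X(u) = u² + u*(1 + u)² (X(u) = (u² + (1 + u)²*u) + (u - u) = (u² + u*(1 + u)²) + 0 = u² + u*(1 + u)²)
X(694) - 1*357427 = 694*(694 + (1 + 694)²) - 1*357427 = 694*(694 + 695²) - 357427 = 694*(694 + 483025) - 357427 = 694*483719 - 357427 = 335700986 - 357427 = 335343559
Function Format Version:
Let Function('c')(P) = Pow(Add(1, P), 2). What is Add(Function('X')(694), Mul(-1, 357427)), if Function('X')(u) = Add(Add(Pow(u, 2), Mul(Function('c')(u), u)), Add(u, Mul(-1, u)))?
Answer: 335343559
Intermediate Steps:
Function('X')(u) = Add(Pow(u, 2), Mul(u, Pow(Add(1, u), 2))) (Function('X')(u) = Add(Add(Pow(u, 2), Mul(Pow(Add(1, u), 2), u)), Add(u, Mul(-1, u))) = Add(Add(Pow(u, 2), Mul(u, Pow(Add(1, u), 2))), 0) = Add(Pow(u, 2), Mul(u, Pow(Add(1, u), 2))))
Add(Function('X')(694), Mul(-1, 357427)) = Add(Mul(694, Add(694, Pow(Add(1, 694), 2))), Mul(-1, 357427)) = Add(Mul(694, Add(694, Pow(695, 2))), -357427) = Add(Mul(694, Add(694, 483025)), -357427) = Add(Mul(694, 483719), -357427) = Add(335700986, -357427) = 335343559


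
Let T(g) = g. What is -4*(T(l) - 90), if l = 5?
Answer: 340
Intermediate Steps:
-4*(T(l) - 90) = -4*(5 - 90) = -4*(-85) = 340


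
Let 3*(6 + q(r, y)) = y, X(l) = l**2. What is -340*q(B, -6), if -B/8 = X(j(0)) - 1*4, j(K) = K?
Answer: 2720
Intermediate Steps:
B = 32 (B = -8*(0**2 - 1*4) = -8*(0 - 4) = -8*(-4) = 32)
q(r, y) = -6 + y/3
-340*q(B, -6) = -340*(-6 + (1/3)*(-6)) = -340*(-6 - 2) = -340*(-8) = 2720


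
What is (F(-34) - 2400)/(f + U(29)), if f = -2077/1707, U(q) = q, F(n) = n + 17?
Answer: -4125819/47426 ≈ -86.995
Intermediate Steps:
F(n) = 17 + n
f = -2077/1707 (f = -2077*1/1707 = -2077/1707 ≈ -1.2168)
(F(-34) - 2400)/(f + U(29)) = ((17 - 34) - 2400)/(-2077/1707 + 29) = (-17 - 2400)/(47426/1707) = -2417*1707/47426 = -4125819/47426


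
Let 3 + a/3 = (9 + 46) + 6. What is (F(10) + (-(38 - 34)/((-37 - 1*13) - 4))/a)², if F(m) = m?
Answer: 551827081/5517801 ≈ 100.01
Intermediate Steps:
a = 174 (a = -9 + 3*((9 + 46) + 6) = -9 + 3*(55 + 6) = -9 + 3*61 = -9 + 183 = 174)
(F(10) + (-(38 - 34)/((-37 - 1*13) - 4))/a)² = (10 - (38 - 34)/((-37 - 1*13) - 4)/174)² = (10 - 4/((-37 - 13) - 4)*(1/174))² = (10 - 4/(-50 - 4)*(1/174))² = (10 - 4/(-54)*(1/174))² = (10 - 4*(-1)/54*(1/174))² = (10 - 1*(-2/27)*(1/174))² = (10 + (2/27)*(1/174))² = (10 + 1/2349)² = (23491/2349)² = 551827081/5517801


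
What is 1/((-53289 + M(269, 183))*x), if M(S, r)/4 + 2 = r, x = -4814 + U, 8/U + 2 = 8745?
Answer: 8743/2212397456610 ≈ 3.9518e-9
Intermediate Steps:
U = 8/8743 (U = 8/(-2 + 8745) = 8/8743 ≈ 0.00091502)
x = -42088794/8743 (x = -4814 + 8/8743 = -42088794/8743 ≈ -4814.0)
M(S, r) = -8 + 4*r
1/((-53289 + M(269, 183))*x) = 1/((-53289 + (-8 + 4*183))*(-42088794/8743)) = -8743/42088794/(-53289 + (-8 + 732)) = -8743/42088794/(-53289 + 724) = -8743/42088794/(-52565) = -1/52565*(-8743/42088794) = 8743/2212397456610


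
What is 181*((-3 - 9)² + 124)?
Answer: 48508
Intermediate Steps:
181*((-3 - 9)² + 124) = 181*((-12)² + 124) = 181*(144 + 124) = 181*268 = 48508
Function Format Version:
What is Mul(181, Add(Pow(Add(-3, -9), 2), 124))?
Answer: 48508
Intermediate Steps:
Mul(181, Add(Pow(Add(-3, -9), 2), 124)) = Mul(181, Add(Pow(-12, 2), 124)) = Mul(181, Add(144, 124)) = Mul(181, 268) = 48508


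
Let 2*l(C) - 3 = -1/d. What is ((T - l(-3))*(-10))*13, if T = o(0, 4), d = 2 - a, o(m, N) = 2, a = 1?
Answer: -130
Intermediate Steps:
d = 1 (d = 2 - 1*1 = 2 - 1 = 1)
T = 2
l(C) = 1 (l(C) = 3/2 + (-1/1)/2 = 3/2 + (-1*1)/2 = 3/2 + (½)*(-1) = 3/2 - ½ = 1)
((T - l(-3))*(-10))*13 = ((2 - 1*1)*(-10))*13 = ((2 - 1)*(-10))*13 = (1*(-10))*13 = -10*13 = -130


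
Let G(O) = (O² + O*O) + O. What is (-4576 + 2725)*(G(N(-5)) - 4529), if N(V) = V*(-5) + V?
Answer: 6865359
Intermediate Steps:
N(V) = -4*V (N(V) = -5*V + V = -4*V)
G(O) = O + 2*O² (G(O) = (O² + O²) + O = 2*O² + O = O + 2*O²)
(-4576 + 2725)*(G(N(-5)) - 4529) = (-4576 + 2725)*((-4*(-5))*(1 + 2*(-4*(-5))) - 4529) = -1851*(20*(1 + 2*20) - 4529) = -1851*(20*(1 + 40) - 4529) = -1851*(20*41 - 4529) = -1851*(820 - 4529) = -1851*(-3709) = 6865359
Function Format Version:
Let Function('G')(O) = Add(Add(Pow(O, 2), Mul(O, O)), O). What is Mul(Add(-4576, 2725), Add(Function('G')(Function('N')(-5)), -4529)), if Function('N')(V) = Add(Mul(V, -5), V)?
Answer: 6865359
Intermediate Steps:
Function('N')(V) = Mul(-4, V) (Function('N')(V) = Add(Mul(-5, V), V) = Mul(-4, V))
Function('G')(O) = Add(O, Mul(2, Pow(O, 2))) (Function('G')(O) = Add(Add(Pow(O, 2), Pow(O, 2)), O) = Add(Mul(2, Pow(O, 2)), O) = Add(O, Mul(2, Pow(O, 2))))
Mul(Add(-4576, 2725), Add(Function('G')(Function('N')(-5)), -4529)) = Mul(Add(-4576, 2725), Add(Mul(Mul(-4, -5), Add(1, Mul(2, Mul(-4, -5)))), -4529)) = Mul(-1851, Add(Mul(20, Add(1, Mul(2, 20))), -4529)) = Mul(-1851, Add(Mul(20, Add(1, 40)), -4529)) = Mul(-1851, Add(Mul(20, 41), -4529)) = Mul(-1851, Add(820, -4529)) = Mul(-1851, -3709) = 6865359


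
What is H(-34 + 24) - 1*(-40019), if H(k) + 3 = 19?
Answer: 40035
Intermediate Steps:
H(k) = 16 (H(k) = -3 + 19 = 16)
H(-34 + 24) - 1*(-40019) = 16 - 1*(-40019) = 16 + 40019 = 40035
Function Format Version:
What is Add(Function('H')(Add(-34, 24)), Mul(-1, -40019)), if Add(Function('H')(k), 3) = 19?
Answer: 40035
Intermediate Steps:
Function('H')(k) = 16 (Function('H')(k) = Add(-3, 19) = 16)
Add(Function('H')(Add(-34, 24)), Mul(-1, -40019)) = Add(16, Mul(-1, -40019)) = Add(16, 40019) = 40035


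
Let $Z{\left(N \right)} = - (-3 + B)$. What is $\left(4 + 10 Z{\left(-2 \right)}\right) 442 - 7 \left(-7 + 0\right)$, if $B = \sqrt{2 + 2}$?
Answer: $6237$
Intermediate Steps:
$B = 2$ ($B = \sqrt{4} = 2$)
$Z{\left(N \right)} = 1$ ($Z{\left(N \right)} = - (-3 + 2) = \left(-1\right) \left(-1\right) = 1$)
$\left(4 + 10 Z{\left(-2 \right)}\right) 442 - 7 \left(-7 + 0\right) = \left(4 + 10 \cdot 1\right) 442 - 7 \left(-7 + 0\right) = \left(4 + 10\right) 442 - -49 = 14 \cdot 442 + 49 = 6188 + 49 = 6237$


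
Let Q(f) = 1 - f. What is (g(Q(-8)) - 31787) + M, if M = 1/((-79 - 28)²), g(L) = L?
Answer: -363826321/11449 ≈ -31778.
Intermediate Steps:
M = 1/11449 (M = 1/((-107)²) = 1/11449 ≈ 8.7344e-5)
(g(Q(-8)) - 31787) + M = ((1 - 1*(-8)) - 31787) + 1/11449 = ((1 + 8) - 31787) + 1/11449 = (9 - 31787) + 1/11449 = -31778 + 1/11449 = -363826321/11449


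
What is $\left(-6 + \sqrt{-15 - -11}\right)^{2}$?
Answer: $32 - 24 i \approx 32.0 - 24.0 i$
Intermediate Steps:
$\left(-6 + \sqrt{-15 - -11}\right)^{2} = \left(-6 + \sqrt{-15 + 11}\right)^{2} = \left(-6 + \sqrt{-4}\right)^{2} = \left(-6 + 2 i\right)^{2}$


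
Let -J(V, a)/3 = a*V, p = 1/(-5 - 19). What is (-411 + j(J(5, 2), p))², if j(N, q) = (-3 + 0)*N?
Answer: 103041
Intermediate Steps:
p = -1/24 (p = 1/(-24) = -1/24 ≈ -0.041667)
J(V, a) = -3*V*a (J(V, a) = -3*a*V = -3*V*a)
j(N, q) = -3*N
(-411 + j(J(5, 2), p))² = (-411 - (-9)*5*2)² = (-411 - 3*(-30))² = (-411 + 90)² = (-321)² = 103041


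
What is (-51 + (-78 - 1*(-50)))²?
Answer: 6241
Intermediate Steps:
(-51 + (-78 - 1*(-50)))² = (-51 + (-78 + 50))² = (-51 - 28)² = (-79)² = 6241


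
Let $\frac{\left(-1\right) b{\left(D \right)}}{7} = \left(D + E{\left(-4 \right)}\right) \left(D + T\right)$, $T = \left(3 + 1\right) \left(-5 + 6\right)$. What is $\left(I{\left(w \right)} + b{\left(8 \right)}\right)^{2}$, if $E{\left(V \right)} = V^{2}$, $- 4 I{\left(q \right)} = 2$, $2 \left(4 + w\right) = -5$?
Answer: $\frac{16265089}{4} \approx 4.0663 \cdot 10^{6}$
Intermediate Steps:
$w = - \frac{13}{2}$ ($w = -4 + \frac{1}{2} \left(-5\right) = -4 - \frac{5}{2} = - \frac{13}{2} \approx -6.5$)
$I{\left(q \right)} = - \frac{1}{2}$ ($I{\left(q \right)} = \left(- \frac{1}{4}\right) 2 = - \frac{1}{2}$)
$T = 4$ ($T = 4 \cdot 1 = 4$)
$b{\left(D \right)} = - 7 \left(4 + D\right) \left(16 + D\right)$ ($b{\left(D \right)} = - 7 \left(D + \left(-4\right)^{2}\right) \left(D + 4\right) = - 7 \left(D + 16\right) \left(4 + D\right) = - 7 \left(16 + D\right) \left(4 + D\right) = - 7 \left(4 + D\right) \left(16 + D\right)$)
$\left(I{\left(w \right)} + b{\left(8 \right)}\right)^{2} = \left(- \frac{1}{2} - \left(1568 + 448\right)\right)^{2} = \left(- \frac{1}{2} - 2016\right)^{2} = \left(- \frac{4033}{2}\right)^{2} = \frac{16265089}{4}$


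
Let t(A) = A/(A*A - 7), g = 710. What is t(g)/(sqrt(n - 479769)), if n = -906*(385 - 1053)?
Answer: 710*sqrt(125439)/63232921827 ≈ 3.9768e-6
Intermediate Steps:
n = 605208 (n = -906*(-668) = 605208)
t(A) = A/(-7 + A**2) (t(A) = A/(A**2 - 7) = A/(-7 + A**2))
t(g)/(sqrt(n - 479769)) = (710/(-7 + 710**2))/(sqrt(605208 - 479769)) = (710/(-7 + 504100))/(sqrt(125439)) = (710/504093)*(sqrt(125439)/125439) = (710*(1/504093))*(sqrt(125439)/125439) = 710*(sqrt(125439)/125439)/504093 = 710*sqrt(125439)/63232921827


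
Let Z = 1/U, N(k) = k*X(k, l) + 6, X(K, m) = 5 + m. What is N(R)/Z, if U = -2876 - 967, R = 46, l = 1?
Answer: -1083726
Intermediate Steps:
N(k) = 6 + 6*k (N(k) = k*(5 + 1) + 6 = k*6 + 6 = 6*k + 6 = 6 + 6*k)
U = -3843
Z = -1/3843 (Z = 1/(-3843) = -1/3843 ≈ -0.00026021)
N(R)/Z = (6 + 6*46)/(-1/3843) = (6 + 276)*(-3843) = 282*(-3843) = -1083726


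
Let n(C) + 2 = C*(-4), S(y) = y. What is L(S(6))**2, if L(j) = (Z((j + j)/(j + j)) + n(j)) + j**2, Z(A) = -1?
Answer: 81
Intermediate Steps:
n(C) = -2 - 4*C (n(C) = -2 + C*(-4) = -2 - 4*C)
L(j) = -3 + j**2 - 4*j (L(j) = (-1 + (-2 - 4*j)) + j**2 = (-3 - 4*j) + j**2 = -3 + j**2 - 4*j)
L(S(6))**2 = (-3 + 6**2 - 4*6)**2 = (-3 + 36 - 24)**2 = 9**2 = 81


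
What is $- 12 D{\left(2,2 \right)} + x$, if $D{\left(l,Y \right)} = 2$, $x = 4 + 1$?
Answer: $-19$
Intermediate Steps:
$x = 5$
$- 12 D{\left(2,2 \right)} + x = \left(-12\right) 2 + 5 = -24 + 5 = -19$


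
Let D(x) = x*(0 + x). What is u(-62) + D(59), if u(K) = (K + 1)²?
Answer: 7202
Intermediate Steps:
D(x) = x² (D(x) = x*x = x²)
u(K) = (1 + K)²
u(-62) + D(59) = (1 - 62)² + 59² = (-61)² + 3481 = 3721 + 3481 = 7202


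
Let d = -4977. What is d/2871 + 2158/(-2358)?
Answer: -996188/376101 ≈ -2.6487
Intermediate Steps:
d/2871 + 2158/(-2358) = -4977/2871 + 2158/(-2358) = -4977*1/2871 + 2158*(-1/2358) = -553/319 - 1079/1179 = -996188/376101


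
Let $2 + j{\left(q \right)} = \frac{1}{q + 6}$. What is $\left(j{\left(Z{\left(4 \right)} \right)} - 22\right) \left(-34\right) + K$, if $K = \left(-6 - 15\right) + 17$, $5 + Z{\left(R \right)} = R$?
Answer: $\frac{4026}{5} \approx 805.2$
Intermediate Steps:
$Z{\left(R \right)} = -5 + R$
$j{\left(q \right)} = -2 + \frac{1}{6 + q}$ ($j{\left(q \right)} = -2 + \frac{1}{q + 6} = -2 + \frac{1}{6 + q}$)
$K = -4$ ($K = -21 + 17 = -4$)
$\left(j{\left(Z{\left(4 \right)} \right)} - 22\right) \left(-34\right) + K = \left(\frac{-11 - 2 \left(-5 + 4\right)}{6 + \left(-5 + 4\right)} - 22\right) \left(-34\right) - 4 = \left(\frac{-11 - -2}{6 - 1} - 22\right) \left(-34\right) - 4 = \left(\frac{-11 + 2}{5} - 22\right) \left(-34\right) - 4 = \left(\frac{1}{5} \left(-9\right) - 22\right) \left(-34\right) - 4 = \left(- \frac{9}{5} - 22\right) \left(-34\right) - 4 = \left(- \frac{119}{5}\right) \left(-34\right) - 4 = \frac{4046}{5} - 4 = \frac{4026}{5}$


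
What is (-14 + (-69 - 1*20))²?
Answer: 10609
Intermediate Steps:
(-14 + (-69 - 1*20))² = (-14 + (-69 - 20))² = (-14 - 89)² = (-103)² = 10609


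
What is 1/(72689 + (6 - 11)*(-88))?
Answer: 1/73129 ≈ 1.3674e-5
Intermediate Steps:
1/(72689 + (6 - 11)*(-88)) = 1/(72689 - 5*(-88)) = 1/(72689 + 440) = 1/73129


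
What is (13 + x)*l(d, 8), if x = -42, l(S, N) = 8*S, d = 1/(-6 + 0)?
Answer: 116/3 ≈ 38.667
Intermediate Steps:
d = -⅙ (d = 1/(-6) = -⅙ ≈ -0.16667)
(13 + x)*l(d, 8) = (13 - 42)*(8*(-⅙)) = -29*(-4/3) = 116/3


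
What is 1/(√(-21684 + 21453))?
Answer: -I*√231/231 ≈ -0.065795*I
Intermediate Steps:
1/(√(-21684 + 21453)) = 1/(√(-231)) = 1/(I*√231) = -I*√231/231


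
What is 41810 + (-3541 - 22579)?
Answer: 15690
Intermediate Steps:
41810 + (-3541 - 22579) = 41810 - 26120 = 15690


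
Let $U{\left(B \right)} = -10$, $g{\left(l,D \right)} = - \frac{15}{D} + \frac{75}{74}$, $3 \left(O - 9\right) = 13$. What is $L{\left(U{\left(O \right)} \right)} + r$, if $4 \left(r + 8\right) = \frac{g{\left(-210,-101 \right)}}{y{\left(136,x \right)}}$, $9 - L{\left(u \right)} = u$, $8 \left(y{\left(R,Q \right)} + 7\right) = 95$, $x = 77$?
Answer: $\frac{537286}{48581} \approx 11.06$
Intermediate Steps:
$O = \frac{40}{3}$ ($O = 9 + \frac{1}{3} \cdot 13 = 9 + \frac{13}{3} = \frac{40}{3} \approx 13.333$)
$y{\left(R,Q \right)} = \frac{39}{8}$ ($y{\left(R,Q \right)} = -7 + \frac{1}{8} \cdot 95 = -7 + \frac{95}{8} = \frac{39}{8}$)
$g{\left(l,D \right)} = \frac{75}{74} - \frac{15}{D}$ ($g{\left(l,D \right)} = - \frac{15}{D} + 75 \cdot \frac{1}{74} = - \frac{15}{D} + \frac{75}{74} = \frac{75}{74} - \frac{15}{D}$)
$L{\left(u \right)} = 9 - u$
$r = - \frac{385753}{48581}$ ($r = -8 + \frac{\left(\frac{75}{74} - \frac{15}{-101}\right) \frac{1}{\frac{39}{8}}}{4} = -8 + \frac{\left(\frac{75}{74} - - \frac{15}{101}\right) \frac{8}{39}}{4} = -8 + \frac{\left(\frac{75}{74} + \frac{15}{101}\right) \frac{8}{39}}{4} = -8 + \frac{\frac{8685}{7474} \cdot \frac{8}{39}}{4} = -8 + \frac{1}{4} \cdot \frac{11580}{48581} = -8 + \frac{2895}{48581} = - \frac{385753}{48581} \approx -7.9404$)
$L{\left(U{\left(O \right)} \right)} + r = \left(9 - -10\right) - \frac{385753}{48581} = \left(9 + 10\right) - \frac{385753}{48581} = 19 - \frac{385753}{48581} = \frac{537286}{48581}$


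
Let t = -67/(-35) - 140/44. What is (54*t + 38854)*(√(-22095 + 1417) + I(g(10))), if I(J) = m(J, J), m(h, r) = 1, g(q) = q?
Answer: 14932438/385 + 14932438*I*√422/55 ≈ 38786.0 + 5.5773e+6*I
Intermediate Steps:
t = -488/385 (t = -67*(-1/35) - 140*1/44 = 67/35 - 35/11 = -488/385 ≈ -1.2675)
I(J) = 1
(54*t + 38854)*(√(-22095 + 1417) + I(g(10))) = (54*(-488/385) + 38854)*(√(-22095 + 1417) + 1) = (-26352/385 + 38854)*(√(-20678) + 1) = 14932438*(7*I*√422 + 1)/385 = 14932438*(1 + 7*I*√422)/385 = 14932438/385 + 14932438*I*√422/55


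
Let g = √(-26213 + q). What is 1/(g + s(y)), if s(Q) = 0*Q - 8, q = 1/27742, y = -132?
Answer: -221936/728976533 - I*√20174011390390/728976533 ≈ -0.00030445 - 0.0061614*I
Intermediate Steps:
q = 1/27742 ≈ 3.6046e-5
s(Q) = -8 (s(Q) = 0 - 8 = -8)
g = I*√20174011390390/27742 (g = √(-26213 + 1/27742) = √(-727201045/27742) = I*√20174011390390/27742 ≈ 161.9*I)
1/(g + s(y)) = 1/(I*√20174011390390/27742 - 8) = 1/(-8 + I*√20174011390390/27742)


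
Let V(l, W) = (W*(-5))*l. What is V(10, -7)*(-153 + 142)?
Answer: -3850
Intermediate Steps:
V(l, W) = -5*W*l (V(l, W) = (-5*W)*l = -5*W*l)
V(10, -7)*(-153 + 142) = (-5*(-7)*10)*(-153 + 142) = 350*(-11) = -3850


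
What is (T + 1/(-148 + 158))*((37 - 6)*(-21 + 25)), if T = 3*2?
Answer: 3782/5 ≈ 756.40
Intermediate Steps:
T = 6
(T + 1/(-148 + 158))*((37 - 6)*(-21 + 25)) = (6 + 1/(-148 + 158))*((37 - 6)*(-21 + 25)) = (6 + 1/10)*(31*4) = (6 + 1/10)*124 = (61/10)*124 = 3782/5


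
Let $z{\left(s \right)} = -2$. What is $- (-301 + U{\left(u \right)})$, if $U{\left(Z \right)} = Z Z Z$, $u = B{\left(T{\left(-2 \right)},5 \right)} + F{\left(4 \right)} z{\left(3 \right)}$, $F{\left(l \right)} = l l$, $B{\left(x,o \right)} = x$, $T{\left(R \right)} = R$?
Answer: $39605$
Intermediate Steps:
$F{\left(l \right)} = l^{2}$
$u = -34$ ($u = -2 + 4^{2} \left(-2\right) = -2 + 16 \left(-2\right) = -2 - 32 = -34$)
$U{\left(Z \right)} = Z^{3}$ ($U{\left(Z \right)} = Z^{2} Z = Z^{3}$)
$- (-301 + U{\left(u \right)}) = - (-301 + \left(-34\right)^{3}) = - (-301 - 39304) = \left(-1\right) \left(-39605\right) = 39605$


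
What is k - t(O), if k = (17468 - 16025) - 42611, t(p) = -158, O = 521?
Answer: -41010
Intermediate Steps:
k = -41168 (k = 1443 - 42611 = -41168)
k - t(O) = -41168 - 1*(-158) = -41168 + 158 = -41010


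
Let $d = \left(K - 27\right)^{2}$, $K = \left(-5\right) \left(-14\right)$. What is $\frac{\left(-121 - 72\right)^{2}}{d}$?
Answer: $\frac{37249}{1849} \approx 20.145$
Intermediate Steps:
$K = 70$
$d = 1849$ ($d = \left(70 - 27\right)^{2} = 43^{2} = 1849$)
$\frac{\left(-121 - 72\right)^{2}}{d} = \frac{\left(-121 - 72\right)^{2}}{1849} = \left(-193\right)^{2} \cdot \frac{1}{1849} = 37249 \cdot \frac{1}{1849} = \frac{37249}{1849}$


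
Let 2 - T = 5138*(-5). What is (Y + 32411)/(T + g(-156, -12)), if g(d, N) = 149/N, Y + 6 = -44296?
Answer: -142692/308155 ≈ -0.46305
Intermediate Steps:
Y = -44302 (Y = -6 - 44296 = -44302)
T = 25692 (T = 2 - 5138*(-5) = 2 - 1*(-25690) = 2 + 25690 = 25692)
(Y + 32411)/(T + g(-156, -12)) = (-44302 + 32411)/(25692 + 149/(-12)) = -11891/(25692 + 149*(-1/12)) = -11891/(25692 - 149/12) = -11891/308155/12 = -11891*12/308155 = -142692/308155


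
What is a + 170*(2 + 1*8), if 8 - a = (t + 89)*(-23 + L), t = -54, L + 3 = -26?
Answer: 3528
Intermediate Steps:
L = -29 (L = -3 - 26 = -29)
a = 1828 (a = 8 - (-54 + 89)*(-23 - 29) = 8 - 35*(-52) = 8 - 1*(-1820) = 8 + 1820 = 1828)
a + 170*(2 + 1*8) = 1828 + 170*(2 + 1*8) = 1828 + 170*(2 + 8) = 1828 + 170*10 = 1828 + 1700 = 3528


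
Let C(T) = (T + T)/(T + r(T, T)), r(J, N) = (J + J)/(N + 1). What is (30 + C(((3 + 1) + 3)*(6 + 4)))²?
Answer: 5438224/5329 ≈ 1020.5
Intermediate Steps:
r(J, N) = 2*J/(1 + N) (r(J, N) = (2*J)/(1 + N) = 2*J/(1 + N))
C(T) = 2*T/(T + 2*T/(1 + T)) (C(T) = (T + T)/(T + 2*T/(1 + T)) = (2*T)/(T + 2*T/(1 + T)) = 2*T/(T + 2*T/(1 + T)))
(30 + C(((3 + 1) + 3)*(6 + 4)))² = (30 + 2*(1 + ((3 + 1) + 3)*(6 + 4))/(3 + ((3 + 1) + 3)*(6 + 4)))² = (30 + 2*(1 + (4 + 3)*10)/(3 + (4 + 3)*10))² = (30 + 2*(1 + 7*10)/(3 + 7*10))² = (30 + 2*(1 + 70)/(3 + 70))² = (30 + 2*71/73)² = (30 + 2*(1/73)*71)² = (30 + 142/73)² = (2332/73)² = 5438224/5329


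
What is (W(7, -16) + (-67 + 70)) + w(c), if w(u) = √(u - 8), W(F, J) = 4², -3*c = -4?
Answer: 19 + 2*I*√15/3 ≈ 19.0 + 2.582*I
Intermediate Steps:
c = 4/3 (c = -⅓*(-4) = 4/3 ≈ 1.3333)
W(F, J) = 16
w(u) = √(-8 + u)
(W(7, -16) + (-67 + 70)) + w(c) = (16 + (-67 + 70)) + √(-8 + 4/3) = (16 + 3) + √(-20/3) = 19 + 2*I*√15/3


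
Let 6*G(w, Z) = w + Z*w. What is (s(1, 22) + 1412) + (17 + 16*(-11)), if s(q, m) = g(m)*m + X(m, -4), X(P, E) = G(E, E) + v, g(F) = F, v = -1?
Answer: 1738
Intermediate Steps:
G(w, Z) = w/6 + Z*w/6 (G(w, Z) = (w + Z*w)/6 = w/6 + Z*w/6)
X(P, E) = -1 + E*(1 + E)/6 (X(P, E) = E*(1 + E)/6 - 1 = -1 + E*(1 + E)/6)
s(q, m) = 1 + m**2 (s(q, m) = m*m + (-1 + (1/6)*(-4)*(1 - 4)) = m**2 + (-1 + (1/6)*(-4)*(-3)) = m**2 + (-1 + 2) = m**2 + 1 = 1 + m**2)
(s(1, 22) + 1412) + (17 + 16*(-11)) = ((1 + 22**2) + 1412) + (17 + 16*(-11)) = ((1 + 484) + 1412) + (17 - 176) = (485 + 1412) - 159 = 1897 - 159 = 1738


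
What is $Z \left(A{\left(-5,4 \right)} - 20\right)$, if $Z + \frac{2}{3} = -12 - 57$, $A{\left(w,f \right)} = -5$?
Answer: $\frac{5225}{3} \approx 1741.7$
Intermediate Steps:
$Z = - \frac{209}{3}$ ($Z = - \frac{2}{3} - 69 = - \frac{209}{3} \approx -69.667$)
$Z \left(A{\left(-5,4 \right)} - 20\right) = - \frac{209 \left(-5 - 20\right)}{3} = \left(- \frac{209}{3}\right) \left(-25\right) = \frac{5225}{3}$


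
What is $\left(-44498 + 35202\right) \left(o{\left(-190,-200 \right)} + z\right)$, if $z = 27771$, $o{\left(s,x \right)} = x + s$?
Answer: $-254533776$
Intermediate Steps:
$o{\left(s,x \right)} = s + x$
$\left(-44498 + 35202\right) \left(o{\left(-190,-200 \right)} + z\right) = \left(-44498 + 35202\right) \left(\left(-190 - 200\right) + 27771\right) = - 9296 \left(-390 + 27771\right) = \left(-9296\right) 27381 = -254533776$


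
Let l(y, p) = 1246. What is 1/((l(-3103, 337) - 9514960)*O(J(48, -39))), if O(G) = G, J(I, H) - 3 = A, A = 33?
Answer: -1/342493704 ≈ -2.9198e-9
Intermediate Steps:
J(I, H) = 36 (J(I, H) = 3 + 33 = 36)
1/((l(-3103, 337) - 9514960)*O(J(48, -39))) = 1/((1246 - 9514960)*36) = (1/36)/(-9513714) = -1/9513714*1/36 = -1/342493704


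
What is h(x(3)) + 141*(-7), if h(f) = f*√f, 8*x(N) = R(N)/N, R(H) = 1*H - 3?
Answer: -987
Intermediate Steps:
R(H) = -3 + H (R(H) = H - 3 = -3 + H)
x(N) = (-3 + N)/(8*N) (x(N) = ((-3 + N)/N)/8 = (-3 + N)/(8*N))
h(f) = f^(3/2)
h(x(3)) + 141*(-7) = ((⅛)*(-3 + 3)/3)^(3/2) + 141*(-7) = ((⅛)*(⅓)*0)^(3/2) - 987 = 0^(3/2) - 987 = 0 - 987 = -987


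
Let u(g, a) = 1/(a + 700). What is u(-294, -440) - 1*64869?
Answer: -16865939/260 ≈ -64869.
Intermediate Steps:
u(g, a) = 1/(700 + a)
u(-294, -440) - 1*64869 = 1/(700 - 440) - 1*64869 = 1/260 - 64869 = -16865939/260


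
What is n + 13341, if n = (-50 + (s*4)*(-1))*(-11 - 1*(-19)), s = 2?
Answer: 12877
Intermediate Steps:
n = -464 (n = (-50 + (2*4)*(-1))*(-11 - 1*(-19)) = (-50 + 8*(-1))*(-11 + 19) = (-50 - 8)*8 = -58*8 = -464)
n + 13341 = -464 + 13341 = 12877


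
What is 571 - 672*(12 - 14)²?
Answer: -2117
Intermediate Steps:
571 - 672*(12 - 14)² = 571 - 672*(-2)² = 571 - 672*4 = 571 - 2688 = -2117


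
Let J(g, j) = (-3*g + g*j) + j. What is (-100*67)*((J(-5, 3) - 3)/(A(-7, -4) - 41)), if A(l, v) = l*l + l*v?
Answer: 0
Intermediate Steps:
A(l, v) = l² + l*v
J(g, j) = j - 3*g + g*j
(-100*67)*((J(-5, 3) - 3)/(A(-7, -4) - 41)) = (-100*67)*(((3 - 3*(-5) - 5*3) - 3)/(-7*(-7 - 4) - 41)) = -6700*((3 + 15 - 15) - 3)/(-7*(-11) - 41) = -6700*(3 - 3)/(77 - 41) = -0/36 = -6700*0 = 0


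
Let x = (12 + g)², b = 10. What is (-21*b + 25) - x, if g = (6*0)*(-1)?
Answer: -329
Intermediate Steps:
g = 0 (g = 0*(-1) = 0)
x = 144 (x = (12 + 0)² = 12² = 144)
(-21*b + 25) - x = (-21*10 + 25) - 1*144 = (-210 + 25) - 144 = -185 - 144 = -329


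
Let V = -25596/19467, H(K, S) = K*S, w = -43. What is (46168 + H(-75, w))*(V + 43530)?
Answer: 1550158901526/721 ≈ 2.1500e+9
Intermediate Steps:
V = -948/721 (V = -25596*1/19467 = -948/721 ≈ -1.3148)
(46168 + H(-75, w))*(V + 43530) = (46168 - 75*(-43))*(-948/721 + 43530) = (46168 + 3225)*(31384182/721) = 49393*(31384182/721) = 1550158901526/721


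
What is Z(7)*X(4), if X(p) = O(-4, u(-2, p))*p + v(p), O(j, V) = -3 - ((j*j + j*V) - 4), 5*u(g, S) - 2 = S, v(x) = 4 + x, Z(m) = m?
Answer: -1148/5 ≈ -229.60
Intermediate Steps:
u(g, S) = ⅖ + S/5
O(j, V) = 1 - j² - V*j (O(j, V) = -3 - ((j² + V*j) - 4) = -3 - (-4 + j² + V*j) = -3 + (4 - j² - V*j) = 1 - j² - V*j)
X(p) = 4 + p + p*(-67/5 + 4*p/5) (X(p) = (1 - 1*(-4)² - 1*(⅖ + p/5)*(-4))*p + (4 + p) = (1 - 1*16 + (8/5 + 4*p/5))*p + (4 + p) = (1 - 16 + (8/5 + 4*p/5))*p + (4 + p) = (-67/5 + 4*p/5)*p + (4 + p) = p*(-67/5 + 4*p/5) + (4 + p) = 4 + p + p*(-67/5 + 4*p/5))
Z(7)*X(4) = 7*(4 - 62/5*4 + (⅘)*4²) = 7*(4 - 248/5 + (⅘)*16) = 7*(4 - 248/5 + 64/5) = 7*(-164/5) = -1148/5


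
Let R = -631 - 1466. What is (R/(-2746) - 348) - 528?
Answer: -2403399/2746 ≈ -875.24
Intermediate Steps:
R = -2097
(R/(-2746) - 348) - 528 = (-2097/(-2746) - 348) - 528 = (-2097*(-1/2746) - 348) - 528 = (2097/2746 - 348) - 528 = -953511/2746 - 528 = -2403399/2746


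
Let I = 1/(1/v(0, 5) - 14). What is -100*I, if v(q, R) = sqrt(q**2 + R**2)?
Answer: 500/69 ≈ 7.2464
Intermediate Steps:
v(q, R) = sqrt(R**2 + q**2)
I = -5/69 (I = 1/(1/(sqrt(5**2 + 0**2)) - 14) = 1/(1/(sqrt(25 + 0)) - 14) = 1/(1/(sqrt(25)) - 14) = 1/(1/5 - 14) = 1/(-69/5) = -5/69 ≈ -0.072464)
-100*I = -100*(-5/69) = 500/69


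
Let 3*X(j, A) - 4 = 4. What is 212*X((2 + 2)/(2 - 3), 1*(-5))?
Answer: 1696/3 ≈ 565.33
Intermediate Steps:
X(j, A) = 8/3 (X(j, A) = 4/3 + (⅓)*4 = 4/3 + 4/3 = 8/3)
212*X((2 + 2)/(2 - 3), 1*(-5)) = 212*(8/3) = 1696/3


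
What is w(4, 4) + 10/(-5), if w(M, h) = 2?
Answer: 0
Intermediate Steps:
w(4, 4) + 10/(-5) = 2 + 10/(-5) = 2 + 10*(-⅕) = 2 - 2 = 0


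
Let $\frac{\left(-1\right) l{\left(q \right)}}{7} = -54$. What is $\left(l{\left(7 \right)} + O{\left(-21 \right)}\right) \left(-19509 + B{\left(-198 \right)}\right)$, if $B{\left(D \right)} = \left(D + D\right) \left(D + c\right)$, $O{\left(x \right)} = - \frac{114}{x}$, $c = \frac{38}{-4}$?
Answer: $\frac{168182124}{7} \approx 2.4026 \cdot 10^{7}$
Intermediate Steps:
$c = - \frac{19}{2}$ ($c = 38 \left(- \frac{1}{4}\right) = - \frac{19}{2} \approx -9.5$)
$l{\left(q \right)} = 378$ ($l{\left(q \right)} = \left(-7\right) \left(-54\right) = 378$)
$B{\left(D \right)} = 2 D \left(- \frac{19}{2} + D\right)$ ($B{\left(D \right)} = \left(D + D\right) \left(D - \frac{19}{2}\right) = 2 D \left(- \frac{19}{2} + D\right)$)
$\left(l{\left(7 \right)} + O{\left(-21 \right)}\right) \left(-19509 + B{\left(-198 \right)}\right) = \left(378 - \frac{114}{-21}\right) \left(-19509 - 198 \left(-19 + 2 \left(-198\right)\right)\right) = \left(378 - - \frac{38}{7}\right) \left(-19509 - 198 \left(-19 - 396\right)\right) = \left(378 + \frac{38}{7}\right) \left(-19509 - -82170\right) = \frac{2684 \left(-19509 + 82170\right)}{7} = \frac{2684}{7} \cdot 62661 = \frac{168182124}{7}$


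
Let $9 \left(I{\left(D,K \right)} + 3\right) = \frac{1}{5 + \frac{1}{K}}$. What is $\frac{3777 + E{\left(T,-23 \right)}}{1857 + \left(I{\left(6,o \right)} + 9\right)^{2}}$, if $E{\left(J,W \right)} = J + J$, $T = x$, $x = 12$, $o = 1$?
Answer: $\frac{11083716}{5520637} \approx 2.0077$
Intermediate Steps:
$I{\left(D,K \right)} = -3 + \frac{1}{9 \left(5 + \frac{1}{K}\right)}$
$T = 12$
$E{\left(J,W \right)} = 2 J$
$\frac{3777 + E{\left(T,-23 \right)}}{1857 + \left(I{\left(6,o \right)} + 9\right)^{2}} = \frac{3777 + 2 \cdot 12}{1857 + \left(\frac{-27 - 134}{9 \left(1 + 5 \cdot 1\right)} + 9\right)^{2}} = \frac{3777 + 24}{1857 + \left(\frac{-27 - 134}{9 \left(1 + 5\right)} + 9\right)^{2}} = \frac{3801}{1857 + \left(\frac{1}{9} \cdot \frac{1}{6} \left(-161\right) + 9\right)^{2}} = \frac{3801}{1857 + \left(- \frac{161}{54} + 9\right)^{2}} = \frac{3801}{1857 + \left(\frac{325}{54}\right)^{2}} = \frac{3801}{1857 + \frac{105625}{2916}} = \frac{3801}{\frac{5520637}{2916}} = 3801 \cdot \frac{2916}{5520637} = \frac{11083716}{5520637}$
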